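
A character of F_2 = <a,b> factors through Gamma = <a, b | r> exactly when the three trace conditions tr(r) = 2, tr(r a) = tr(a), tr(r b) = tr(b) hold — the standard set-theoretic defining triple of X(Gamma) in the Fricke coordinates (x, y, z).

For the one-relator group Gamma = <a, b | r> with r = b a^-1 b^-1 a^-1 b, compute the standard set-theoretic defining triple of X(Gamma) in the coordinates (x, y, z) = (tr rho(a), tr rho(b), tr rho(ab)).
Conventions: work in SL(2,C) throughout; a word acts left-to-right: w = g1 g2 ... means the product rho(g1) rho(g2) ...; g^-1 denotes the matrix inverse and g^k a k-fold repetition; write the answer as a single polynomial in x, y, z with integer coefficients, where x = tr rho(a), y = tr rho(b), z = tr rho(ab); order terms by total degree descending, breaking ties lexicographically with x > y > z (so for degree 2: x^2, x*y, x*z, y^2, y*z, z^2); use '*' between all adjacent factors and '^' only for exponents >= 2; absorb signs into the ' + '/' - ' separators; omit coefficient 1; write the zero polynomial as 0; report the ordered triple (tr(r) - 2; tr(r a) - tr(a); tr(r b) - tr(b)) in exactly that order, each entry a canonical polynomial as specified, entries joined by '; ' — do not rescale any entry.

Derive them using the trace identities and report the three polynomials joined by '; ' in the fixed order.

trace(a^-1 b) = trace(b) * trace(a) - trace(b a) = x*y - z
trace(b^2 a) = trace(b) * trace(a b) - trace(a) = y*z - x
use: trace(b^2) = trace(b) * trace(b) - trace(1) = y^2 - 2
trace(a b^2 a) = trace(a) * trace(b^2 a) - trace(b^2) = x*y*z - x^2 - y^2 + 2
trace(a b a b) = trace(b a) * trace(b a) - trace(1)   [split at repeated b] = z^2 - 2
use: trace(a b a) = trace(a) * trace(b a) - trace(b) = x*z - y
use: trace(a b^2 a b) = trace(b) * trace(a b a b) - trace(a b a) = y*z^2 - x*z - y
apply: trace(b^2 a b^-1 a) = trace(a b^2 a) * trace(b) - trace(a b^2 a b) = x*y^2*z - x^2*y - y^3 - y*z^2 + x*z + 3*y
apply: trace(b^-1 a^-1 b^2 a) = trace(b^2 a b^-1) * trace(a) - trace(b^2 a b^-1 a) = -x*y^2*z + x^2*y + y^3 + y*z^2 - 3*y
trace(b a^-1 b^-1 a^-1 b) = trace(b^-1 a^-1 b^2) * trace(a) - trace(b^-1 a^-1 b^2 a) = x*y^2*z - y^3 - y*z^2 - x*z + 3*y
trace(b a b a b a) = trace(a b a b) * trace(a b) - trace(b a)  (split on a) = z^3 - 3*z
use: trace(a^-1 b a b a b) = trace(b a b a b) * trace(a) - trace(b a b a b a)  (eliminate a^-1) = x*y*z^2 - x^2*z - z^3 - x*y + 3*z
trace(b^-1 a^-1 b a b a) = trace(a^-1 b a b a) * trace(b) - trace(a^-1 b a b a b)  (eliminate b^-1) = -x*y*z^2 + x^2*z + y^2*z + z^3 - 3*z
apply: trace(b a^-1 b^-1 a^-1 b a) = trace(b^-1 a^-1 b a b) * trace(a) - trace(b^-1 a^-1 b a b a)  (eliminate a^-1) = x*y*z^2 - x^2*z - y^2*z - z^3 + x*y + 3*z
apply: trace(b^3) = trace(b) * trace(b^2) - trace(b)   [square of b] = y^3 - 3*y
trace(b^3 a) = trace(b) * trace(a b^2) - trace(a b)   [square of b] = y^2*z - x*y - z
use: trace(a^-1 b^3) = trace(b^3) * trace(a) - trace(b^3 a)   [inverse elimination on a] = x*y^3 - y^2*z - 2*x*y + z
trace(a^-1 b^3 a^-1) = trace(a^-1 b^3) * trace(a) - trace(a^-1 b^3 a)   [inverse elimination on a] = x^2*y^3 - x*y^2*z - 2*x^2*y - y^3 + x*z + 3*y
trace(b^4) = trace(b) * trace(b^3) - trace(b^2)   [square of b] = y^4 - 4*y^2 + 2
use: trace(b^4 a) = trace(b) * trace(b a b^2) - trace(b a b)   [square of b] = y^3*z - x*y^2 - 2*y*z + x
apply: trace(b^3 a^-1 b) = trace(b^4) * trace(a) - trace(b^4 a)   [inverse elimination on a] = x*y^4 - y^3*z - 3*x*y^2 + 2*y*z + x
trace(b a b^3 a) = trace(b) * trace(b a b a b) - trace(b a b a)   [square of b] = y^2*z^2 - x*y*z - y^2 - z^2 + 2
trace(b^3 a^-1 b a) = trace(b a b^3) * trace(a) - trace(b a b^3 a)   [inverse elimination on a] = x*y^3*z - x^2*y^2 - y^2*z^2 - x*y*z + x^2 + y^2 + z^2 - 2
apply: trace(a^-1 b^3 a^-1 b) = trace(b^3 a^-1 b) * trace(a) - trace(b^3 a^-1 b a)   [inverse elimination on a] = x^2*y^4 - 2*x*y^3*z - 2*x^2*y^2 + y^2*z^2 + 3*x*y*z - y^2 - z^2 + 2
apply: trace(b a^-1 b^-1 a^-1 b^2) = trace(a^-1 b^3 a^-1) * trace(b) - trace(a^-1 b^3 a^-1 b)   [inverse elimination on b] = x*y^3*z - y^4 - y^2*z^2 - 2*x*y*z + 4*y^2 + z^2 - 2
assemble the triple (trace(r) - 2; trace(r a) - x; trace(r b) - y)

x*y^2*z - y^3 - y*z^2 - x*z + 3*y - 2; x*y*z^2 - x^2*z - y^2*z - z^3 + x*y - x + 3*z; x*y^3*z - y^4 - y^2*z^2 - 2*x*y*z + 4*y^2 + z^2 - y - 2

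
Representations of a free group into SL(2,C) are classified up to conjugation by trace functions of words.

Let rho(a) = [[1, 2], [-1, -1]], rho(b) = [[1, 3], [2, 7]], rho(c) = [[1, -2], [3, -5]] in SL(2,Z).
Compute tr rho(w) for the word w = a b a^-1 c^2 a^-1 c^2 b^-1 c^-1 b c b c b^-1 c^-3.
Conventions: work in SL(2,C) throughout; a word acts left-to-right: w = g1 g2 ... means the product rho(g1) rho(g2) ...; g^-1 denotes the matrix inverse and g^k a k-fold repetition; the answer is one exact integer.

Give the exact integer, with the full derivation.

rho(a) = [[1, 2], [-1, -1]]
... * rho(b) = [[1, 3], [2, 7]]  ->  [[5, 17], [-3, -10]]
... * rho(a^-1) = [[-1, -2], [1, 1]]  ->  [[12, 7], [-7, -4]]
... * rho(c) = [[1, -2], [3, -5]]  ->  [[33, -59], [-19, 34]]
... * rho(c) = [[1, -2], [3, -5]]  ->  [[-144, 229], [83, -132]]
... * rho(a^-1) = [[-1, -2], [1, 1]]  ->  [[373, 517], [-215, -298]]
... * rho(c) = [[1, -2], [3, -5]]  ->  [[1924, -3331], [-1109, 1920]]
... * rho(c) = [[1, -2], [3, -5]]  ->  [[-8069, 12807], [4651, -7382]]
... * rho(b^-1) = [[7, -3], [-2, 1]]  ->  [[-82097, 37014], [47321, -21335]]
... * rho(c^-1) = [[-5, 2], [-3, 1]]  ->  [[299443, -127180], [-172600, 73307]]
... * rho(b) = [[1, 3], [2, 7]]  ->  [[45083, 8069], [-25986, -4651]]
... * rho(c) = [[1, -2], [3, -5]]  ->  [[69290, -130511], [-39939, 75227]]
... * rho(b) = [[1, 3], [2, 7]]  ->  [[-191732, -705707], [110515, 406772]]
... * rho(c) = [[1, -2], [3, -5]]  ->  [[-2308853, 3911999], [1330831, -2254890]]
... * rho(b^-1) = [[7, -3], [-2, 1]]  ->  [[-23985969, 10838558], [13825597, -6247383]]
... * rho(c^-1) = [[-5, 2], [-3, 1]]  ->  [[87414171, -37133380], [-50385836, 21403811]]
... * rho(c^-1) = [[-5, 2], [-3, 1]]  ->  [[-325670715, 137694962], [187717747, -79367861]]
... * rho(c^-1) = [[-5, 2], [-3, 1]]  ->  [[1215268689, -513646468], [-700485152, 296067633]]
tr = 1215268689 + 296067633 = 1511336322

1511336322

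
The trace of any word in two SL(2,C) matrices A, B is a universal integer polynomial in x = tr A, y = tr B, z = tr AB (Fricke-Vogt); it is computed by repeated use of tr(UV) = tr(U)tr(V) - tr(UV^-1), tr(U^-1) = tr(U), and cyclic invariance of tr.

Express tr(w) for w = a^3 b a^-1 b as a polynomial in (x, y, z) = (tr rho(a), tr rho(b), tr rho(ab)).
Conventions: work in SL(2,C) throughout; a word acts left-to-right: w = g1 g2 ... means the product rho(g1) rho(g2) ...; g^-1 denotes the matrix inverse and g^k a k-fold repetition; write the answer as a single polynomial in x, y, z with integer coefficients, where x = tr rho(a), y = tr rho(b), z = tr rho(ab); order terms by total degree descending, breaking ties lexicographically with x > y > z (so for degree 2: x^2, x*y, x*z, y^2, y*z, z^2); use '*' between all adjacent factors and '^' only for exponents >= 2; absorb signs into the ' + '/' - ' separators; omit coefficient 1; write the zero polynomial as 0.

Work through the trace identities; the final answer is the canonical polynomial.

use: trace(a^2 b) = trace(a) trace(b a) - trace(b) = x*z - y
trace(a^2) = trace(a) trace(a) - trace(1) = x^2 - 2
apply: trace(a b^2 a) = trace(b) trace(a^2 b) - trace(a^2) = x*y*z - x^2 - y^2 + 2
use: trace(a b^2) = trace(b) trace(a b) - trace(a) = y*z - x
use: trace(b a^3 b) = trace(a) trace(a b^2 a) - trace(a b^2) = x^2*y*z - x^3 - x*y^2 - y*z + 3*x
trace(b a b a) = trace(a b) trace(a b) - trace(1) = z^2 - 2
trace(a b a b a) = trace(a) trace(b a b a) - trace(b a b) = x*z^2 - y*z - x
use: trace(b a^3 b a) = trace(a) trace(a b a b a) - trace(a b a b) = x^2*z^2 - x*y*z - x^2 - z^2 + 2
use: trace(a^3 b a^-1 b) = trace(b a^3 b) trace(a) - trace(b a^3 b a) = x^3*y*z - x^4 - x^2*y^2 - x^2*z^2 + 4*x^2 + z^2 - 2

x^3*y*z - x^4 - x^2*y^2 - x^2*z^2 + 4*x^2 + z^2 - 2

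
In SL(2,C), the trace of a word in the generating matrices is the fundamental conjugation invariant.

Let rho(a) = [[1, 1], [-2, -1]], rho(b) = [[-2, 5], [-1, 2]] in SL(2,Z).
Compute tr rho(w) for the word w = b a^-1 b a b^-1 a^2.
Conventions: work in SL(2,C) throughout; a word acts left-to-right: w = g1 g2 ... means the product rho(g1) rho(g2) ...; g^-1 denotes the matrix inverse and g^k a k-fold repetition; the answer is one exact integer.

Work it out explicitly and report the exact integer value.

rho(b) = [[-2, 5], [-1, 2]]
... * rho(a^-1) = [[-1, -1], [2, 1]]  ->  [[12, 7], [5, 3]]
... * rho(b) = [[-2, 5], [-1, 2]]  ->  [[-31, 74], [-13, 31]]
... * rho(a) = [[1, 1], [-2, -1]]  ->  [[-179, -105], [-75, -44]]
... * rho(b^-1) = [[2, -5], [1, -2]]  ->  [[-463, 1105], [-194, 463]]
... * rho(a) = [[1, 1], [-2, -1]]  ->  [[-2673, -1568], [-1120, -657]]
... * rho(a) = [[1, 1], [-2, -1]]  ->  [[463, -1105], [194, -463]]
tr = 463 + -463 = 0

0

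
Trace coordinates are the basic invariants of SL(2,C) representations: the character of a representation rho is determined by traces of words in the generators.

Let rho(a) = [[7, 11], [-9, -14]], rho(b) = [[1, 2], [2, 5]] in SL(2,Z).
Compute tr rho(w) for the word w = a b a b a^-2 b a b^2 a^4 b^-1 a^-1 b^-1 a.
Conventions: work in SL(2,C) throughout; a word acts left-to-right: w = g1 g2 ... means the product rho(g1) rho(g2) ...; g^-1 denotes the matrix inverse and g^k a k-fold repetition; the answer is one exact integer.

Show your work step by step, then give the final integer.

-393558018509747

rho(a) = [[7, 11], [-9, -14]]
... * rho(b) = [[1, 2], [2, 5]]  ->  [[29, 69], [-37, -88]]
... * rho(a) = [[7, 11], [-9, -14]]  ->  [[-418, -647], [533, 825]]
... * rho(b) = [[1, 2], [2, 5]]  ->  [[-1712, -4071], [2183, 5191]]
... * rho(a^-1) = [[-14, -11], [9, 7]]  ->  [[-12671, -9665], [16157, 12324]]
... * rho(a^-1) = [[-14, -11], [9, 7]]  ->  [[90409, 71726], [-115282, -91459]]
... * rho(b) = [[1, 2], [2, 5]]  ->  [[233861, 539448], [-298200, -687859]]
... * rho(a) = [[7, 11], [-9, -14]]  ->  [[-3218005, -4979801], [4103331, 6349826]]
... * rho(b) = [[1, 2], [2, 5]]  ->  [[-13177607, -31335015], [16802983, 39955792]]
... * rho(b) = [[1, 2], [2, 5]]  ->  [[-75847637, -183030289], [96714567, 233384926]]
... * rho(a) = [[7, 11], [-9, -14]]  ->  [[1116339142, 1728100039], [-1423462365, -2203528727]]
... * rho(a) = [[7, 11], [-9, -14]]  ->  [[-7738526357, -11913669984], [9867521988, 15191316163]]
... * rho(a) = [[7, 11], [-9, -14]]  ->  [[53053345357, 81667589849], [-67649191551, -104135684414]]
... * rho(a) = [[7, 11], [-9, -14]]  ->  [[-363634891142, -559759458959], [463676818869, 713758474735]]
... * rho(b^-1) = [[5, -2], [-2, 1]]  ->  [[-698655537792, 167510323325], [890867144875, -213595163003]]
... * rho(a^-1) = [[-14, -11], [9, 7]]  ->  [[11288770439013, 8857783178987], [-14394496495277, -11294704734646]]
... * rho(b^-1) = [[5, -2], [-2, 1]]  ->  [[38728285837091, -13719757699039], [-49383073007093, 17494288255908]]
... * rho(a) = [[7, 11], [-9, -14]]  ->  [[394575820150988, 618087751994547], [-503130105352823, -788133838660735]]
tr = 394575820150988 + -788133838660735 = -393558018509747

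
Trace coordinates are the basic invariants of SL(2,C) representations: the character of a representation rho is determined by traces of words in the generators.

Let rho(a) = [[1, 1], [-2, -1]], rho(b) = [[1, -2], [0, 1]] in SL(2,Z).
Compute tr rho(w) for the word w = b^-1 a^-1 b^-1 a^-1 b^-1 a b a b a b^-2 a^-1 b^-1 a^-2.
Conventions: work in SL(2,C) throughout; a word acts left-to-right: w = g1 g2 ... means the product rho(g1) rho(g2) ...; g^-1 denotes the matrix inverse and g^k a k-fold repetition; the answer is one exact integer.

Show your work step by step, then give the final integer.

rho(b^-1) = [[1, 2], [0, 1]]
... * rho(a^-1) = [[-1, -1], [2, 1]]  ->  [[3, 1], [2, 1]]
... * rho(b^-1) = [[1, 2], [0, 1]]  ->  [[3, 7], [2, 5]]
... * rho(a^-1) = [[-1, -1], [2, 1]]  ->  [[11, 4], [8, 3]]
... * rho(b^-1) = [[1, 2], [0, 1]]  ->  [[11, 26], [8, 19]]
... * rho(a) = [[1, 1], [-2, -1]]  ->  [[-41, -15], [-30, -11]]
... * rho(b) = [[1, -2], [0, 1]]  ->  [[-41, 67], [-30, 49]]
... * rho(a) = [[1, 1], [-2, -1]]  ->  [[-175, -108], [-128, -79]]
... * rho(b) = [[1, -2], [0, 1]]  ->  [[-175, 242], [-128, 177]]
... * rho(a) = [[1, 1], [-2, -1]]  ->  [[-659, -417], [-482, -305]]
... * rho(b^-1) = [[1, 2], [0, 1]]  ->  [[-659, -1735], [-482, -1269]]
... * rho(b^-1) = [[1, 2], [0, 1]]  ->  [[-659, -3053], [-482, -2233]]
... * rho(a^-1) = [[-1, -1], [2, 1]]  ->  [[-5447, -2394], [-3984, -1751]]
... * rho(b^-1) = [[1, 2], [0, 1]]  ->  [[-5447, -13288], [-3984, -9719]]
... * rho(a^-1) = [[-1, -1], [2, 1]]  ->  [[-21129, -7841], [-15454, -5735]]
... * rho(a^-1) = [[-1, -1], [2, 1]]  ->  [[5447, 13288], [3984, 9719]]
tr = 5447 + 9719 = 15166

15166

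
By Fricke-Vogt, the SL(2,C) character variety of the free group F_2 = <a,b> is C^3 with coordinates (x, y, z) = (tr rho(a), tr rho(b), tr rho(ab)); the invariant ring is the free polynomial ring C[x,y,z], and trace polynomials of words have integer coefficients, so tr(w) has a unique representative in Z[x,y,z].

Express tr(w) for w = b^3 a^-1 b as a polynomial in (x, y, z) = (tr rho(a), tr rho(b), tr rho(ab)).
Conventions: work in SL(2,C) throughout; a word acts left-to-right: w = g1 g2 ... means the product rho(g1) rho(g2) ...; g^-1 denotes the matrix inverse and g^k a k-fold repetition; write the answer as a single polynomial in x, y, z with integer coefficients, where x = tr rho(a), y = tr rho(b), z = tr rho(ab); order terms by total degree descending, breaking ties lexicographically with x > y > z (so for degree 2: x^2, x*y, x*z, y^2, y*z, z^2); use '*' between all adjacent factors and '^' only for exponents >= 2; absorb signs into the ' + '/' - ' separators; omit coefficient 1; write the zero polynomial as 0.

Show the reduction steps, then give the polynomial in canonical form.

x*y^4 - y^3*z - 3*x*y^2 + 2*y*z + x

tr(b^2) = tr(b) * tr(b) - tr(1)   [square of b] = y^2 - 2
tr(b^3) = tr(b) * tr(b^2) - tr(b)   [square of b] = y^3 - 3*y
tr(b^4) = tr(b) * tr(b^3) - tr(b^2)   [square of b] = y^4 - 4*y^2 + 2
tr(b a b) = tr(b) * tr(a b) - tr(a)   [square of b] = y*z - x
tr(b a b^2) = tr(b) * tr(b a b) - tr(b a)   [square of b] = y^2*z - x*y - z
tr(b^4 a) = tr(b) * tr(b a b^2) - tr(b a b)   [square of b] = y^3*z - x*y^2 - 2*y*z + x
tr(b^3 a^-1 b) = tr(b^4) * tr(a) - tr(b^4 a)   [inverse elimination on a] = x*y^4 - y^3*z - 3*x*y^2 + 2*y*z + x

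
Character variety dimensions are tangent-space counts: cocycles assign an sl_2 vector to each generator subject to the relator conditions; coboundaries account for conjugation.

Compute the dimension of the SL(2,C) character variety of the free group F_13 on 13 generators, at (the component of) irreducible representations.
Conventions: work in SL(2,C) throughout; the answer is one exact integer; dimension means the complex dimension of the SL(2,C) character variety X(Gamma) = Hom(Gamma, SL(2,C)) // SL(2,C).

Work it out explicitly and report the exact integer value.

The free group F_13: 13 generators, no relators.
A cocycle picks one sl_2 vector per generator freely, giving dim Z^1 = 3*13 = 39.
Irreducibility makes the coboundary map sl_2 -> Z^1 injective (trivial centralizer), so dim B^1 = 3.
dim H^1 = 39 - 3 = 36, which is dim X.

36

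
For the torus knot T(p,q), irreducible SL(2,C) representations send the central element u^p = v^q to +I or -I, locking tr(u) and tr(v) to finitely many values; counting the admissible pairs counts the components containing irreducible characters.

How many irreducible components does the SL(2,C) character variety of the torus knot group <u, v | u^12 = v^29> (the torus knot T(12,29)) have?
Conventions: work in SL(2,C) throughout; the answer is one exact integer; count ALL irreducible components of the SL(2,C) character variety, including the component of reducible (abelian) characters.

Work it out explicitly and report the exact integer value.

155

For T(12,29): irreducibility forces the central element u^12 = v^29 to one of +I, -I.
This locks tr(u) to 2*cos(pi*alpha/12), alpha in 1..11, and tr(v) to 2*cos(pi*beta/29), beta in 1..28, on each component of irreducible characters.
u^12 = (-1)^alpha I and v^29 = (-1)^beta I must agree, so alpha and beta have equal parity.
count pairs: odd alpha (6 choices) x odd beta (14), plus even alpha (5) x even beta (14): 6*14 + 5*14 = 154.
Total: 154 irreducible-character components + 1 reducible (abelian) component = 155.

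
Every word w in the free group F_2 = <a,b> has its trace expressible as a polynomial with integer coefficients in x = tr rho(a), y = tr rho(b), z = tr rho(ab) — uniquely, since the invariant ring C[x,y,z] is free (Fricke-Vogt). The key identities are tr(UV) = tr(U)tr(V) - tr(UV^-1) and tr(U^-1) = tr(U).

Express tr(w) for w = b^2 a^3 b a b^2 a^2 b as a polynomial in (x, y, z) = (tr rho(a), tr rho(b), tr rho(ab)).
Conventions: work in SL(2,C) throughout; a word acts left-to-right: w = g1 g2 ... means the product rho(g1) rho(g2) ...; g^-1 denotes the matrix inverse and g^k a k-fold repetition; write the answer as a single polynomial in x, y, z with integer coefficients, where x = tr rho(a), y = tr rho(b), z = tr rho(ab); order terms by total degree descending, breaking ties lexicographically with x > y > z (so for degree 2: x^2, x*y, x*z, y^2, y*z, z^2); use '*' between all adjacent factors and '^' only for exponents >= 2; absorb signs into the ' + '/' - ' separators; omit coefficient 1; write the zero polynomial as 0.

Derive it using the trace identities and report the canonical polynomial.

tr(b a b a) = tr(a b)*tr(a b) - tr(1)   [split at a repeated a] = z^2 - 2
tr(a b a b a b) = tr(b a b a)*tr(b a) - tr(a b)   [split at a repeated b] = z^3 - 3*z
tr(b a b) = tr(b)*tr(a b) - tr(a)   [square of b] = y*z - x
tr(a b a b a) = tr(a)*tr(b a b a) - tr(b a b)   [square of a] = x*z^2 - y*z - x
reduce: tr(b^2 a b a b a) = tr(b)*tr(a b a b a b) - tr(a b a b a)   [square of b] = y*z^3 - x*z^2 - 2*y*z + x
tr(a b a) = tr(a)*tr(b a) - tr(b)   [square of a] = x*z - y
tr(a b a b^2) = tr(b)*tr(a b a b) - tr(a b a)   [square of b] = y*z^2 - x*z - y
reduce: tr(b^2 a b a b) = tr(b)*tr(a b a b^2) - tr(a b a b)   [square of b] = y^2*z^2 - x*y*z - y^2 - z^2 + 2
so tr(a b a b a^2 b^2) = tr(a)*tr(b^2 a b a b a) - tr(b^2 a b a b)   [square of a] = x*y*z^3 - x^2*z^2 - y^2*z^2 - x*y*z + x^2 + y^2 + z^2 - 2
so tr(a b a b a^2 b) = tr(a)*tr(b a b a b a) - tr(b a b a b)   [square of a] = x*z^3 - y*z^2 - 2*x*z + y
tr(a^2 b^3 a b a b) = tr(b)*tr(a b a b a^2 b^2) - tr(a b a b a^2 b)   [square of b] = x*y^2*z^3 - x^2*y*z^2 - y^3*z^2 - x*y^2*z - x*z^3 + x^2*y + y^3 + 2*y*z^2 + 2*x*z - 3*y
tr(b^2 a b) = tr(b)*tr(b a b) - tr(b a)   [square of b] = y^2*z - x*y - z
tr(a b^2 a b a) = tr(a)*tr(b^2 a b a) - tr(b^2 a b)   [square of a] = x*y*z^2 - x^2*z - y^2*z + z
tr(b a b a^3 b) = tr(a)*tr(a b^2 a b a) - tr(a b^2 a b)   [square of a] = x^2*y*z^2 - x^3*z - x*y^2*z - y*z^2 + 2*x*z + y
tr(b a b a^3) = tr(a)*tr(a b a b a) - tr(a b a b)   [square of a] = x^2*z^2 - x*y*z - x^2 - z^2 + 2
tr(a^2 b^3 a b a) = tr(b)*tr(b a b a^3 b) - tr(b a b a^3)   [square of b] = x^2*y^2*z^2 - x^3*y*z - x*y^3*z - x^2*z^2 - y^2*z^2 + 3*x*y*z + x^2 + y^2 + z^2 - 2
tr(b a b^2 a^2 b^3 a) = tr(b)*tr(a^2 b^3 a b a b) - tr(a^2 b^3 a b a)   [square of b] = x*y^3*z^3 - 2*x^2*y^2*z^2 - y^4*z^2 + x^3*y*z - x*y*z^3 + x^2*y^2 + x^2*z^2 + y^4 + 3*y^2*z^2 - x*y*z - x^2 - 4*y^2 - z^2 + 2
tr(a^2) = tr(a)*tr(a) - tr(1)   [square of a] = x^2 - 2
tr(a b^2 a) = tr(b)*tr(a^2 b) - tr(a^2)   [square of b] = x*y*z - x^2 - y^2 + 2
reduce: tr(b a b^2 a b) = tr(b)*tr(a b^2 a b) - tr(a b^2 a)   [square of b] = y^2*z^2 - 2*x*y*z + x^2 - 2
reduce: tr(b a b^2 a b^2) = tr(b)*tr(b a b^2 a b) - tr(b a b^2 a)   [square of b] = y^3*z^2 - 2*x*y^2*z + x^2*y - y*z^2 + x*z - y
so tr(b^4 a b^2 a) = tr(b)*tr(b a b^2 a b^2) - tr(b a b^2 a b)   [square of b] = y^4*z^2 - 2*x*y^3*z + x^2*y^2 - 2*y^2*z^2 + 3*x*y*z - x^2 - y^2 + 2
tr(b a b^3) = tr(b)*tr(b^2 a b) - tr(b^2 a)   [square of b] = y^3*z - x*y^2 - 2*y*z + x
tr(a b^5) = tr(b)*tr(b a b^3) - tr(b a b^2)   [square of b] = y^4*z - x*y^3 - 3*y^2*z + 2*x*y + z
so tr(b^4 a b^2) = tr(b)*tr(a b^5) - tr(a b^4)   [square of b] = y^5*z - x*y^4 - 4*y^3*z + 3*x*y^2 + 3*y*z - x
tr(b a b^2 a^2 b^3) = tr(a)*tr(b^4 a b^2 a) - tr(b^4 a b^2)   [square of a] = x*y^4*z^2 - 2*x^2*y^3*z - y^5*z + x^3*y^2 + x*y^4 - 2*x*y^2*z^2 + 3*x^2*y*z + 4*y^3*z - x^3 - 4*x*y^2 - 3*y*z + 3*x
so tr(b a b^2 a^2 b^3 a^2) = tr(a)*tr(b a b^2 a^2 b^3 a) - tr(b a b^2 a^2 b^3)   [square of a] = x^2*y^3*z^3 - 2*x^3*y^2*z^2 - 2*x*y^4*z^2 + x^4*y*z + 2*x^2*y^3*z - x^2*y*z^3 + y^5*z + x^3*z^2 + 5*x*y^2*z^2 - 4*x^2*y*z - 4*y^3*z - x*z^2 + 3*y*z - x
tr(b^2 a^3 b a b^2 a^2 b) = tr(a)*tr(b a b^2 a^2 b^3 a^2) - tr(b a b^2 a^2 b^3 a)   [square of a] = x^3*y^3*z^3 - 2*x^4*y^2*z^2 - 2*x^2*y^4*z^2 + x^5*y*z + 2*x^3*y^3*z - x^3*y*z^3 + x*y^5*z - x*y^3*z^3 + x^4*z^2 + 7*x^2*y^2*z^2 + y^4*z^2 - 5*x^3*y*z - 4*x*y^3*z + x*y*z^3 - x^2*y^2 - 2*x^2*z^2 - y^4 - 3*y^2*z^2 + 4*x*y*z + 4*y^2 + z^2 - 2

x^3*y^3*z^3 - 2*x^4*y^2*z^2 - 2*x^2*y^4*z^2 + x^5*y*z + 2*x^3*y^3*z - x^3*y*z^3 + x*y^5*z - x*y^3*z^3 + x^4*z^2 + 7*x^2*y^2*z^2 + y^4*z^2 - 5*x^3*y*z - 4*x*y^3*z + x*y*z^3 - x^2*y^2 - 2*x^2*z^2 - y^4 - 3*y^2*z^2 + 4*x*y*z + 4*y^2 + z^2 - 2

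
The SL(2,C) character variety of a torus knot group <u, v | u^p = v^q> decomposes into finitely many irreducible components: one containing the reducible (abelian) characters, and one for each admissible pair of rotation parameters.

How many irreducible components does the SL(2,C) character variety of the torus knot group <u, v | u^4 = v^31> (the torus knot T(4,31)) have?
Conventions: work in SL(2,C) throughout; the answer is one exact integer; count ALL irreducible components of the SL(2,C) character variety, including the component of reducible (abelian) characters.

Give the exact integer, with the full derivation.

46

Gamma = < u, v | u^4 = v^31 > (torus knot T(4,31)); the central element u^4 = v^31 acts as +I or -I in any irreducible SL(2,C) representation.
So on each irreducible component the traces are pinned: tr(u) = 2*cos(pi*alpha/4) with 1 <= alpha <= 3, tr(v) = 2*cos(pi*beta/31) with 1 <= beta <= 30.
The two central values (-1)^alpha I and (-1)^beta I must be the same matrix, so alpha and beta share a parity.
count pairs: odd alpha (2 choices) x odd beta (15), plus even alpha (1) x even beta (15): 2*15 + 1*15 = 45.
That is 45 components of irreducible characters, and with the reducible (abelian) component the total is 46.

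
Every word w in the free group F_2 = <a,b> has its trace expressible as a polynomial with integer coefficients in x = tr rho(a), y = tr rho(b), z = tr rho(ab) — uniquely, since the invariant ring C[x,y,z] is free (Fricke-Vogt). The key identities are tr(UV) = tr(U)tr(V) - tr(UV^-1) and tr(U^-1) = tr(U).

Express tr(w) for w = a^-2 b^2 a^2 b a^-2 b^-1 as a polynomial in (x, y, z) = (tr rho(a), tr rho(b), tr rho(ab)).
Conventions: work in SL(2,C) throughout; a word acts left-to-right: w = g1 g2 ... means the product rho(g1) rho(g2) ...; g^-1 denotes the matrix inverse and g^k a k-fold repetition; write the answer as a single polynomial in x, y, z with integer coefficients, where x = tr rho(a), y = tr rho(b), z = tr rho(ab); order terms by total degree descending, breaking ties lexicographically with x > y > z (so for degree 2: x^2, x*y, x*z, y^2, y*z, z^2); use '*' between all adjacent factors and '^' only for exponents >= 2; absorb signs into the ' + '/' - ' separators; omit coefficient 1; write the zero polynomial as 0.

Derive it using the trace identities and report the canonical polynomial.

apply: trace(b^2) = trace(b) * trace(b) - trace(1)  (reduce the b square) = y^2 - 2
trace(b a b a) = trace(a b) * trace(a b) - trace(1)  (split on a) = z^2 - 2
trace(b a b) = trace(b) * trace(a b) - trace(a)  (reduce the b square) = y*z - x
trace(b a^2 b a) = trace(a) * trace(b a b a) - trace(b a b)  (reduce the a square) = x*z^2 - y*z - x
trace(a^2 b) = trace(a) * trace(b a) - trace(b)  (reduce the a square) = x*z - y
trace(a^2) = trace(a) * trace(a) - trace(1)  (reduce the a square) = x^2 - 2
apply: trace(b a^2 b) = trace(b) * trace(a^2 b) - trace(a^2)  (reduce the b square) = x*y*z - x^2 - y^2 + 2
use: trace(a^2 b a^2 b) = trace(a) * trace(b a^2 b a) - trace(b a^2 b)  (reduce the a square) = x^2*z^2 - 2*x*y*z + y^2 - 2
apply: trace(b a^3) = trace(a) * trace(b a^2) - trace(b a)  (reduce the a square) = x^2*z - x*y - z
trace(a^2 b a^2) = trace(a) * trace(b a^3) - trace(b a^2)  (reduce the a square) = x^3*z - x^2*y - 2*x*z + y
trace(a b^2 a^2 b a) = trace(b) * trace(a^2 b a^2 b) - trace(a^2 b a^2)  (reduce the b square) = x^2*y*z^2 - x^3*z - 2*x*y^2*z + x^2*y + y^3 + 2*x*z - 3*y
trace(b a b a b a) = trace(b a) * trace(b a b a) - trace(b^-1 a^-1)  (split on b) = z^3 - 3*z
use: trace(b a b a b) = trace(b) * trace(a b a b) - trace(a b a)  (reduce the b square) = y*z^2 - x*z - y
trace(a^2 b a b a b) = trace(a) * trace(b a b a b a) - trace(b a b a b)  (reduce the a square) = x*z^3 - y*z^2 - 2*x*z + y
trace(a^2 b a b a) = trace(a) * trace(a b a b a) - trace(a b a b)  (reduce the a square) = x^2*z^2 - x*y*z - x^2 - z^2 + 2
trace(a b^2 a^2 b a b) = trace(b) * trace(a^2 b a b a b) - trace(a^2 b a b a)  (reduce the b square) = x*y*z^3 - x^2*z^2 - y^2*z^2 - x*y*z + x^2 + y^2 + z^2 - 2
apply: trace(b^2 a^2 b a b^-1 a) = trace(a b^2 a^2 b a) * trace(b) - trace(a b^2 a^2 b a b)  (eliminate b^-1) = x^2*y^2*z^2 - x^3*y*z - 2*x*y^3*z - x*y*z^3 + x^2*y^2 + x^2*z^2 + y^4 + y^2*z^2 + 3*x*y*z - x^2 - 4*y^2 - z^2 + 2
trace(b^2 a^2 b a b^-1 a^-1) = trace(b^2 a^2 b a b^-1) * trace(a) - trace(b^2 a^2 b a b^-1 a)  (eliminate a^-1) = -x^2*y^2*z^2 + x^3*y*z + 2*x*y^3*z + x*y*z^3 - x^2*y^2 - y^4 - y^2*z^2 - 4*x*y*z + 4*y^2 + z^2 - 2
apply: trace(b^-1 a^-2 b^2 a^2 b a) = trace(b^2 a^2 b a b^-1 a^-1) * trace(a) - trace(b^2 a^2 b a b^-1)  (eliminate a^-1) = -x^3*y^2*z^2 + x^4*y*z + 2*x^2*y^3*z + x^2*y*z^3 - x^3*y^2 - x*y^4 - x*y^2*z^2 - 4*x^2*y*z + 4*x*y^2 + y*z - x
apply: trace(b^-1 a^-2 b^2 a^2 b a^-1) = trace(b^-1 a^-2 b^2 a^2 b) * trace(a) - trace(b^-1 a^-2 b^2 a^2 b a)  (eliminate a^-1) = x^3*y^2*z^2 - x^4*y*z - 2*x^2*y^3*z - x^2*y*z^3 + x^3*y^2 + x*y^4 + x*y^2*z^2 + 4*x^2*y*z - 3*x*y^2 - y*z - x
trace(a^-2 b^2 a^2 b a^-2 b^-1) = trace(b^-1 a^-2 b^2 a^2 b a^-1) * trace(a) - trace(b^-1 a^-2 b^2 a^2 b)  (eliminate a^-1) = x^4*y^2*z^2 - x^5*y*z - 2*x^3*y^3*z - x^3*y*z^3 + x^4*y^2 + x^2*y^4 + x^2*y^2*z^2 + 4*x^3*y*z - 3*x^2*y^2 - x*y*z - x^2 - y^2 + 2

x^4*y^2*z^2 - x^5*y*z - 2*x^3*y^3*z - x^3*y*z^3 + x^4*y^2 + x^2*y^4 + x^2*y^2*z^2 + 4*x^3*y*z - 3*x^2*y^2 - x*y*z - x^2 - y^2 + 2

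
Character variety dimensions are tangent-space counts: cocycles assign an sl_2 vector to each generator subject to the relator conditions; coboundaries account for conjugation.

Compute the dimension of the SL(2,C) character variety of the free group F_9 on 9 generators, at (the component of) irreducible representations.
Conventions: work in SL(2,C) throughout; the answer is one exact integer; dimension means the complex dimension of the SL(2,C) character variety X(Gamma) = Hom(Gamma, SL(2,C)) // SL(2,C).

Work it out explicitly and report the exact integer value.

Gamma = F_9 has 9 generators and no relators.
Z^1(Gamma, Ad rho) = (sl_2)^9: a cocycle is a free choice of one sl_2 vector per generator, so dim Z^1 = 3*9 = 27.
Irreducibility makes the coboundary map sl_2 -> Z^1 injective (trivial centralizer), so dim B^1 = 3.
dim X = dim H^1 = dim Z^1 - dim B^1 = 27 - 3 = 24.

24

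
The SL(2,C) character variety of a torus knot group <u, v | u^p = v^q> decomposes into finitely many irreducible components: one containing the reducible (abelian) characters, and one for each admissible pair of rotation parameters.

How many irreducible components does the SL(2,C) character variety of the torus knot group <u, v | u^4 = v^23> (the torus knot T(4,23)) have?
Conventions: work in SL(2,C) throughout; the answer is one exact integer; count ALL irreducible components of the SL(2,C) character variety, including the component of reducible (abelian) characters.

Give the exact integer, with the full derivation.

34

Gamma = < u, v | u^4 = v^23 > (torus knot T(4,23)); the central element u^4 = v^23 acts as +I or -I in any irreducible SL(2,C) representation.
This locks tr(u) to 2*cos(pi*alpha/4), alpha in 1..3, and tr(v) to 2*cos(pi*beta/23), beta in 1..22, on each component of irreducible characters.
The two central values (-1)^alpha I and (-1)^beta I must be the same matrix, so alpha and beta share a parity.
Counting: 2 odd alphas x 11 odd betas + 1 even alphas x 11 even betas = 22 + 11 = 33.
That is 33 components of irreducible characters, and with the reducible (abelian) component the total is 34.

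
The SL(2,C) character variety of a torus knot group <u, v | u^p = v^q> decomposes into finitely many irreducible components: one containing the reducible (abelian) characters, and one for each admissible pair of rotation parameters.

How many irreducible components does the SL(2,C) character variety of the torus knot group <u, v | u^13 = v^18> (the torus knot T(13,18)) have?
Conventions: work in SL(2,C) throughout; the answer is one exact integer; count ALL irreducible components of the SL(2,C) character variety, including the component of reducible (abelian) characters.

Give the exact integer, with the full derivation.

103

For T(13,18): irreducibility forces the central element u^13 = v^18 to one of +I, -I.
So on each irreducible component the traces are pinned: tr(u) = 2*cos(pi*alpha/13) with 1 <= alpha <= 12, tr(v) = 2*cos(pi*beta/18) with 1 <= beta <= 17.
The two central values (-1)^alpha I and (-1)^beta I must be the same matrix, so alpha and beta share a parity.
Enumerate parity-matched pairs: 6*9 odd-odd plus 6*8 even-even gives 102.
components with irreducible characters: 102; plus the single component of reducible (abelian) characters: total 103.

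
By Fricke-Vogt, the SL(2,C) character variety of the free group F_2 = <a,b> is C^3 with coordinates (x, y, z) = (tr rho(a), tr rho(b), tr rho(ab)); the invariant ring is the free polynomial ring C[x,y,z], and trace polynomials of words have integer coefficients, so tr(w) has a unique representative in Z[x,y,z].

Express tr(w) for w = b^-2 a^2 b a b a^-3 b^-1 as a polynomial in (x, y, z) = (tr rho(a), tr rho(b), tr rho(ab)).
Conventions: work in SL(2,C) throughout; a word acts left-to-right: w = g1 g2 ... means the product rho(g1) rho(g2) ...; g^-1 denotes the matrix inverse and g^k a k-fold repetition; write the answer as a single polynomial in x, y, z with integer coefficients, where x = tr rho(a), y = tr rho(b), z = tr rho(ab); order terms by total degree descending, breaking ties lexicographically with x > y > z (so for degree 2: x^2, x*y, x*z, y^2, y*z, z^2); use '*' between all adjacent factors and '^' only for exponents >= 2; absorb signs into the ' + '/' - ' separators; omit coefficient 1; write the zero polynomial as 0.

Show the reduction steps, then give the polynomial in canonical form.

so trace(a b a) = trace(a)*trace(b a) - trace(b)  (reduce the a square) = x*z - y
reduce: trace(a^2 b a) = trace(a)*trace(a b a) - trace(a b)  (reduce the a square) = x^2*z - x*y - z
reduce: trace(b a b a) = trace(b a)*trace(b a) - trace(1)  (split on b) = z^2 - 2
trace(b a b) = trace(b)*trace(a b) - trace(a)  (reduce the b square) = y*z - x
trace(b a b a^2) = trace(a)*trace(b a b a) - trace(b a b)  (reduce the a square) = x*z^2 - y*z - x
trace(a^2 b a b a) = trace(a)*trace(b a b a^2) - trace(b a b a)  (reduce the a square) = x^2*z^2 - x*y*z - x^2 - z^2 + 2
trace(b a b a b a) = trace(b a b a)*trace(b a) - trace(a b)  (split on b) = z^3 - 3*z
trace(b a b a b) = trace(b)*trace(a b a b) - trace(a b a)  (reduce the b square) = y*z^2 - x*z - y
trace(a^2 b a b a b) = trace(a)*trace(b a b a b a) - trace(b a b a b)  (reduce the a square) = x*z^3 - y*z^2 - 2*x*z + y
trace(b^-1 a^2 b a b a) = trace(a^2 b a b a)*trace(b) - trace(a^2 b a b a b)  (eliminate b^-1) = x^2*y*z^2 - x*y^2*z - x*z^3 - x^2*y + 2*x*z + y
reduce: trace(b^-1 a^2 b a b a^-1) = trace(b^-1 a^2 b a b)*trace(a) - trace(b^-1 a^2 b a b a)  (eliminate a^-1) = -x^2*y*z^2 + x^3*z + x*y^2*z + x*z^3 - 3*x*z - y
trace(b^-2 a^2 b a b a^-1) = trace(b^-1 a^2 b a b a^-1)*trace(b) - trace(b^-1 a^2 b a b a^-1 b)  (eliminate b^-1) = -x^2*y^2*z^2 + x^3*y*z + x*y^3*z + x*y*z^3 - 3*x*y*z - y^2 - z^2 + 2
trace(b^-1 a^2 b a) = trace(a^2 b a)*trace(b) - trace(a^2 b a b)  (eliminate b^-1) = x^2*y*z - x*y^2 - x*z^2 + x
reduce: trace(a^2 b a b a^-2 b^-2) = trace(b^-2 a^2 b a b a^-1)*trace(a) - trace(b^-2 a^2 b a b)  (eliminate a^-1) = -x^3*y^2*z^2 + x^4*y*z + x^2*y^3*z + x^2*y*z^3 - 4*x^2*y*z + x
reduce: trace(b a^2 b a b) = trace(b)*trace(a^2 b a b) - trace(a^2 b a)  (reduce the b square) = x*y*z^2 - x^2*z - y^2*z + z
so trace(a^-1 b a^2 b a b) = trace(b a^2 b a b)*trace(a) - trace(b a^2 b a b a)  (eliminate a^-1) = x^2*y*z^2 - x^3*z - x*y^2*z - x*z^3 + y*z^2 + 3*x*z - y
so trace(a^2 b a b a^-2 b) = trace(a^-1 b a^2 b a b)*trace(a) - trace(a^-1 b a^2 b a b a)  (eliminate a^-1) = x^3*y*z^2 - x^4*z - x^2*y^2*z - x^2*z^3 + 4*x^2*z + y^2*z - x*y - z
reduce: trace(a^2 b a b a^-2 b^-1) = trace(a^2 b a b a^-2)*trace(b) - trace(a^2 b a b a^-2 b)  (eliminate b^-1) = -x^3*y*z^2 + x^4*z + x^2*y^2*z + x^2*z^3 - 4*x^2*z + z
trace(b^-3 a^2 b a b a^-2) = trace(a^2 b a b a^-2 b^-2)*trace(b) - trace(a^2 b a b a^-2 b^-1)  (eliminate b^-1) = -x^3*y^3*z^2 + x^4*y^2*z + x^2*y^4*z + x^2*y^2*z^3 + x^3*y*z^2 - x^4*z - 5*x^2*y^2*z - x^2*z^3 + 4*x^2*z + x*y - z
so trace(b^-2 a^2 b a) = trace(b^-1 a^2 b a)*trace(b) - trace(b^-1 a^2 b a b)  (eliminate b^-1) = x^2*y^2*z - x*y^3 - x*y*z^2 - x^2*z + 2*x*y + z
so trace(a^2 b a b a b^-2) = trace(a^2 b a b a b^-1)*trace(b) - trace(a^2 b a b a)  (eliminate b^-1) = x^2*y^2*z^2 - x*y^3*z - x*y*z^3 - x^2*y^2 - x^2*z^2 + 3*x*y*z + x^2 + y^2 + z^2 - 2
so trace(b^-3 a^2 b a b a) = trace(a^2 b a b a b^-2)*trace(b) - trace(a^2 b a b a b^-1)  (eliminate b^-1) = x^2*y^3*z^2 - x*y^4*z - x*y^2*z^3 - x^2*y^3 - 2*x^2*y*z^2 + 4*x*y^2*z + x*z^3 + 2*x^2*y + y^3 + y*z^2 - 2*x*z - 3*y
trace(b^-3 a^2 b a b a^-1) = trace(b^-3 a^2 b a b)*trace(a) - trace(b^-3 a^2 b a b a)  (eliminate a^-1) = -x^2*y^3*z^2 + x^3*y^2*z + x*y^4*z + x*y^2*z^3 + x^2*y*z^2 - x^3*z - 4*x*y^2*z - x*z^3 - y^3 - y*z^2 + 3*x*z + 3*y
reduce: trace(b^-2 a^2 b a b a^-3 b^-1) = trace(b^-3 a^2 b a b a^-2)*trace(a) - trace(b^-3 a^2 b a b a^-1)  (eliminate a^-1) = -x^4*y^3*z^2 + x^5*y^2*z + x^3*y^4*z + x^3*y^2*z^3 + x^4*y*z^2 + x^2*y^3*z^2 - x^5*z - 6*x^3*y^2*z - x^3*z^3 - x*y^4*z - x*y^2*z^3 - x^2*y*z^2 + 5*x^3*z + 4*x*y^2*z + x*z^3 + x^2*y + y^3 + y*z^2 - 4*x*z - 3*y

-x^4*y^3*z^2 + x^5*y^2*z + x^3*y^4*z + x^3*y^2*z^3 + x^4*y*z^2 + x^2*y^3*z^2 - x^5*z - 6*x^3*y^2*z - x^3*z^3 - x*y^4*z - x*y^2*z^3 - x^2*y*z^2 + 5*x^3*z + 4*x*y^2*z + x*z^3 + x^2*y + y^3 + y*z^2 - 4*x*z - 3*y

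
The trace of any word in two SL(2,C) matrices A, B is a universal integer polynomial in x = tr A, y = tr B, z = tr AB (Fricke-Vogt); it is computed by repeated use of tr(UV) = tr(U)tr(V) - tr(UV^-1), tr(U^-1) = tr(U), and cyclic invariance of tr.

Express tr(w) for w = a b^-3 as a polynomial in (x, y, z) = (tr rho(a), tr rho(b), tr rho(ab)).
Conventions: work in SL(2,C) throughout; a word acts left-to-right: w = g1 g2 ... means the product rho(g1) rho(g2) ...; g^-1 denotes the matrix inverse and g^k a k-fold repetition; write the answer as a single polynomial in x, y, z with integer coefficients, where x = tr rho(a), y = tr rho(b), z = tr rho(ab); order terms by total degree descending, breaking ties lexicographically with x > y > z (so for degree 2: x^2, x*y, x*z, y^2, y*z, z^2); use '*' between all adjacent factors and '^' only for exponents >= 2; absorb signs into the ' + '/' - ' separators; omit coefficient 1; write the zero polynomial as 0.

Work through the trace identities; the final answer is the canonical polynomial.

tr(a b^-1) = tr(a)*tr(b) - tr(a b)  (eliminate b^-1) = x*y - z
tr(b^-2 a) = tr(a b^-1)*tr(b) - tr(a)  (eliminate b^-1) = x*y^2 - y*z - x
next, tr(a b^-3) = tr(b^-2 a)*tr(b) - tr(b^-2 a b)  (eliminate b^-1) = x*y^3 - y^2*z - 2*x*y + z

x*y^3 - y^2*z - 2*x*y + z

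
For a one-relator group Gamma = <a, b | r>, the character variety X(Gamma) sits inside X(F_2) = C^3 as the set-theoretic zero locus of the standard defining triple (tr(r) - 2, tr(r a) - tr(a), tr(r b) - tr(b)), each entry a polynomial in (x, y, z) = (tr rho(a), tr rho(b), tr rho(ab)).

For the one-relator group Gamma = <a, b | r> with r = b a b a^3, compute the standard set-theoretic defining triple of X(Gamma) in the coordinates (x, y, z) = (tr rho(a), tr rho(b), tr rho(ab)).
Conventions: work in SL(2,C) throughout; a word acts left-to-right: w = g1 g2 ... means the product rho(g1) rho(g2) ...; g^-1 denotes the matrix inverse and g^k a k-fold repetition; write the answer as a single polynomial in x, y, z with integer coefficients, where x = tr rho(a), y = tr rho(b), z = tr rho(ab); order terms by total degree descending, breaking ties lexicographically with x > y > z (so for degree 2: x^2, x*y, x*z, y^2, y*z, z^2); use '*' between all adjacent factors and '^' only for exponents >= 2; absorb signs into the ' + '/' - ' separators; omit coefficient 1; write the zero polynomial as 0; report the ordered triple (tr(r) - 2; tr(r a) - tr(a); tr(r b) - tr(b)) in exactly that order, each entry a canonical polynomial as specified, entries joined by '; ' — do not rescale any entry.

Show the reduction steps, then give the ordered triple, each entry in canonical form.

x^2*z^2 - x*y*z - x^2 - z^2; x^3*z^2 - x^2*y*z - x^3 - 2*x*z^2 + y*z + 2*x; x^2*y*z^2 - x^3*z - x*y^2*z - y*z^2 + 2*x*z

tr(b a b a) = tr(a b)*tr(a b) - tr(1)   [split at a repeated a] = z^2 - 2
so tr(b a b) = tr(b)*tr(a b) - tr(a)   [square of b] = y*z - x
so tr(b a b a^2) = tr(a)*tr(b a b a) - tr(b a b)   [square of a] = x*z^2 - y*z - x
so tr(b a b a^3) = tr(a)*tr(b a b a^2) - tr(b a b a)   [square of a] = x^2*z^2 - x*y*z - x^2 - z^2 + 2
reduce: tr(b a b a^4) = tr(a)*tr(a b a b a^2) - tr(a b a b a) = x^3*z^2 - x^2*y*z - x^3 - 2*x*z^2 + y*z + 3*x
tr(a b a) = tr(a)*tr(b a) - tr(b)  (reduce the a square) = x*z - y
reduce: tr(b^2 a b a) = tr(b)*tr(a b a b) - tr(a b a)  (reduce the b square) = y*z^2 - x*z - y
tr(b^2 a b) = tr(b)*tr(a b^2) - tr(a b)  (reduce the b square) = y^2*z - x*y - z
reduce: tr(b^2 a b a^2) = tr(a)*tr(b^2 a b a) - tr(b^2 a b)  (reduce the a square) = x*y*z^2 - x^2*z - y^2*z + z
tr(b a b a^3 b) = tr(a)*tr(b^2 a b a^2) - tr(b^2 a b a)  (reduce the a square) = x^2*y*z^2 - x^3*z - x*y^2*z - y*z^2 + 2*x*z + y
assemble the triple (tr(r) - 2; tr(r a) - x; tr(r b) - y)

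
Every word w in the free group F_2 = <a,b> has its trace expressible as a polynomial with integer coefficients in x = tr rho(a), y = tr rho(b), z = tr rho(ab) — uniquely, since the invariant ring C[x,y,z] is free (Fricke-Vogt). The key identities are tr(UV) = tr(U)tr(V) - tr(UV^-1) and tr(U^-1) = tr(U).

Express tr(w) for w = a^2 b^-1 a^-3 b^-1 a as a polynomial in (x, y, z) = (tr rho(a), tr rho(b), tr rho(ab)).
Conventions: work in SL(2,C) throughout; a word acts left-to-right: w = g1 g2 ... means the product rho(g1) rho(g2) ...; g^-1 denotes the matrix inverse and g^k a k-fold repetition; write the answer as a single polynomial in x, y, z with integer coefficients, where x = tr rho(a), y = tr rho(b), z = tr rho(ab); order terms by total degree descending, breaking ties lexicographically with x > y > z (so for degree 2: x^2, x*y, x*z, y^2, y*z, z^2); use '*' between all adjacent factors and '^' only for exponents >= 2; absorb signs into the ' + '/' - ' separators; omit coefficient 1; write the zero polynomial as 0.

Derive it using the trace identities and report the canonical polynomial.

apply: tr(b^-1) = tr(b) = y
tr(a^2 b) = tr(a)*tr(b a) - tr(b) = x*z - y
tr(a^2) = tr(a)*tr(a) - tr(1) = x^2 - 2
use: tr(b^2 a^2) = tr(b)*tr(a^2 b) - tr(a^2) = x*y*z - x^2 - y^2 + 2
tr(b^2 a) = tr(b)*tr(a b) - tr(a) = y*z - x
tr(b a^3 b) = tr(a)*tr(b^2 a^2) - tr(b^2 a) = x^2*y*z - x^3 - x*y^2 - y*z + 3*x
use: tr(b a b a) = tr(b a)*tr(b a) - tr(1) = z^2 - 2
tr(b a b a^2) = tr(a)*tr(b a b a) - tr(b a b) = x*z^2 - y*z - x
use: tr(b a^3 b a) = tr(a)*tr(b a b a^2) - tr(b a b a) = x^2*z^2 - x*y*z - x^2 - z^2 + 2
apply: tr(b a^3 b a^-1) = tr(b a^3 b)*tr(a) - tr(b a^3 b a) = x^3*y*z - x^4 - x^2*y^2 - x^2*z^2 + 4*x^2 + z^2 - 2
apply: tr(a^-2 b a^3 b) = tr(b a^3 b a^-1)*tr(a) - tr(b a^3 b) = x^4*y*z - x^5 - x^3*y^2 - x^3*z^2 - x^2*y*z + 5*x^3 + x*y^2 + x*z^2 + y*z - 5*x
tr(a^-3 b a^3 b) = tr(a^-2 b a^3 b)*tr(a) - tr(a^-2 b a^3 b a) = x^5*y*z - x^6 - x^4*y^2 - x^4*z^2 - 2*x^3*y*z + 6*x^4 + 2*x^2*y^2 + 2*x^2*z^2 + x*y*z - 9*x^2 - z^2 + 2
apply: tr(a^3 b^-1 a^-3 b) = tr(a^-3 b a^3)*tr(b) - tr(a^-3 b a^3 b) = -x^5*y*z + x^6 + x^4*y^2 + x^4*z^2 + 2*x^3*y*z - 6*x^4 - 2*x^2*y^2 - 2*x^2*z^2 - x*y*z + 9*x^2 + y^2 + z^2 - 2
use: tr(a^2 b^-1 a^-3 b^-1 a) = tr(a^3 b^-1 a^-3)*tr(b) - tr(a^3 b^-1 a^-3 b) = x^5*y*z - x^6 - x^4*y^2 - x^4*z^2 - 2*x^3*y*z + 6*x^4 + 2*x^2*y^2 + 2*x^2*z^2 + x*y*z - 9*x^2 - z^2 + 2

x^5*y*z - x^6 - x^4*y^2 - x^4*z^2 - 2*x^3*y*z + 6*x^4 + 2*x^2*y^2 + 2*x^2*z^2 + x*y*z - 9*x^2 - z^2 + 2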